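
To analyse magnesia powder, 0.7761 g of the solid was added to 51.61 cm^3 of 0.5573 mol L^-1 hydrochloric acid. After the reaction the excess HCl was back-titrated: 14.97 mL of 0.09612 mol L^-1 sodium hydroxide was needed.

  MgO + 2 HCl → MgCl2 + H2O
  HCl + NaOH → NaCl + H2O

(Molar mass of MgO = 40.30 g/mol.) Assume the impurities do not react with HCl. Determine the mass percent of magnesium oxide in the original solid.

n(HCl) added = 0.05161 × 0.5573 = 0.02876 mol
n(NaOH) used in back-titration = 0.01497 × 0.09612 = 1.439 × 10^-3 mol
n(HCl) left over = 1.439 × 10^-3 mol (1:1 ratio)
n(HCl) consumed by analyte = 0.02876 − 1.439 × 10^-3 = 0.02732 mol
From the 1:2 ratio, n(MgO) = 1/2 × 0.02732 = 0.01366 mol
mass of MgO = 0.01366 × 40.30 = 0.5506 g
% MgO = 0.5506 / 0.7761 × 100 = 70.94 %

70.94 %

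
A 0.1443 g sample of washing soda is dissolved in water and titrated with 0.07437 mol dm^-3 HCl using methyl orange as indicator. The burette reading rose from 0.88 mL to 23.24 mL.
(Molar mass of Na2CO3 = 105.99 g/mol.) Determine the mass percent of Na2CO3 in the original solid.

61.07 %

Na2CO3 + 2 HCl → 2 NaCl + H2O + CO2
n(HCl) = 0.02236 L × 0.07437 mol/L = 1.663 × 10^-3 mol
From the 1:2 ratio, n(Na2CO3) = 1/2 × 1.663 × 10^-3 = 8.315 × 10^-4 mol
mass of Na2CO3 = 8.315 × 10^-4 × 105.99 g/mol = 0.08813 g
% Na2CO3 = 0.08813 / 0.1443 × 100 = 61.07 %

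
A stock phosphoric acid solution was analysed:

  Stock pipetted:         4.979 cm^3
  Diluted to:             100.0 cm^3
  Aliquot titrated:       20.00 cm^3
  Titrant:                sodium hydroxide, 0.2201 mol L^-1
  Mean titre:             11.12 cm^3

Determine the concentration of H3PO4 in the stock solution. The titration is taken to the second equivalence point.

1.229 mol/L

H3PO4 + 2 NaOH → Na2HPO4 + 2 H2O
n(NaOH) = 0.01112 × 0.2201 = 2.448 × 10^-3 mol
From the 1:2 ratio, n(H3PO4) in the aliquot = 1/2 × 2.448 × 10^-3 = 1.224 × 10^-3 mol
[H3PO4]_dilute = 1.224 × 10^-3 / 0.02000 = 0.06119 mol/L
Dilution factor = 100.0 / 4.979 = 20.08
[H3PO4]_stock = 0.06119 × 20.08 = 1.229 mol/L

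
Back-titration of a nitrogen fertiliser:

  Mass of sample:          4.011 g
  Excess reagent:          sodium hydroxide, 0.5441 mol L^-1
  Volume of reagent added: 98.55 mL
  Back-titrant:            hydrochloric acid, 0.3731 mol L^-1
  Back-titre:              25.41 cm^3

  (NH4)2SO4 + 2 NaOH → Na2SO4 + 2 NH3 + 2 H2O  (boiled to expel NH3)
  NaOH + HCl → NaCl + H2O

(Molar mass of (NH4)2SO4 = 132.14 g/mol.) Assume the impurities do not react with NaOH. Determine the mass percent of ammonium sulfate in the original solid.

72.71 %

n(NaOH) added = 0.09855 × 0.5441 = 0.05362 mol
n(HCl) used in back-titration = 0.02541 × 0.3731 = 9.480 × 10^-3 mol
n(NaOH) left over = 9.480 × 10^-3 mol (1:1 ratio)
n(NaOH) consumed by analyte = 0.05362 − 9.480 × 10^-3 = 0.04414 mol
From the 1:2 ratio, n((NH4)2SO4) = 1/2 × 0.04414 = 0.02207 mol
mass of (NH4)2SO4 = 0.02207 × 132.14 = 2.916 g
% (NH4)2SO4 = 2.916 / 4.011 × 100 = 72.71 %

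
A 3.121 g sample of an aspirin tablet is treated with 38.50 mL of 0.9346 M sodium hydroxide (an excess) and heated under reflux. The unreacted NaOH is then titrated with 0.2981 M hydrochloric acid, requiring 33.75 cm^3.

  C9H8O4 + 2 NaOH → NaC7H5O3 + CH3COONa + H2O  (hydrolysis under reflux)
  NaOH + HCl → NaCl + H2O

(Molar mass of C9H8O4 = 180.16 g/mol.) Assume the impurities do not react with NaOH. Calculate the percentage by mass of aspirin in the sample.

74.82 %

n(NaOH) added = 0.03850 × 0.9346 = 0.03598 mol
n(HCl) used in back-titration = 0.03375 × 0.2981 = 0.01006 mol
n(NaOH) left over = 0.01006 mol (1:1 ratio)
n(NaOH) consumed by analyte = 0.03598 − 0.01006 = 0.02592 mol
From the 1:2 ratio, n(C9H8O4) = 1/2 × 0.02592 = 0.01296 mol
mass of C9H8O4 = 0.01296 × 180.16 = 2.335 g
% C9H8O4 = 2.335 / 3.121 × 100 = 74.82 %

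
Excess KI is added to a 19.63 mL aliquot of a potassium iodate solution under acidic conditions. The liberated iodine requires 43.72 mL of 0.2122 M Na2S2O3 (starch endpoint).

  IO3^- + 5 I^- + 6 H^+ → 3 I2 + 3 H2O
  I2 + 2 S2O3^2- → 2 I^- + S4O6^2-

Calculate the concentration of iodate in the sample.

0.07877 M

n(S2O3^2-) = 0.04372 × 0.2122 = 9.277 × 10^-3 mol
n(I2) = n(S2O3^2-)/2 = 4.639 × 10^-3 mol
From the 1:3 ratio, n(IO3^-) in the aliquot = 1/3 × 4.639 × 10^-3 = 1.546 × 10^-3 mol
[IO3^-] = 1.546 × 10^-3 / 0.01963 = 0.07877 mol/L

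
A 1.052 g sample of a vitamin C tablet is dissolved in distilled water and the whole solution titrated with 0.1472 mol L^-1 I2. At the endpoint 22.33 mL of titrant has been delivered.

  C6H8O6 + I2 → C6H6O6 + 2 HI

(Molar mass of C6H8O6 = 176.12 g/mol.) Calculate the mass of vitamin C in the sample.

0.5789 g

n(I2) = 0.02233 L × 0.1472 mol/L = 3.287 × 10^-3 mol
n(C6H8O6) = 3.287 × 10^-3 mol (1:1 ratio)
mass of C6H8O6 = 3.287 × 10^-3 × 176.12 g/mol = 0.5789 g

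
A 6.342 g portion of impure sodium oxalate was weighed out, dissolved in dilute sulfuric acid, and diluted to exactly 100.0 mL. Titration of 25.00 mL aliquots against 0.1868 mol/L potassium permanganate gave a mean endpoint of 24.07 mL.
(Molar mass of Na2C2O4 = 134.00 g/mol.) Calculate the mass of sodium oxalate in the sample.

2 MnO4^- + 5 C2O4^2- + 16 H^+ → 2 Mn^2+ + 10 CO2 + 8 H2O
n(KMnO4) per titration = 0.02407 × 0.1868 = 4.496 × 10^-3 mol
From the 5:2 ratio, n(Na2C2O4) in each aliquot = 5/2 × 4.496 × 10^-3 = 0.01124 mol
n(Na2C2O4) in the whole flask = 0.01124 × 100.0/25.00 = 0.04496 mol
mass of Na2C2O4 = 0.04496 × 134.00 = 6.025 g

6.025 g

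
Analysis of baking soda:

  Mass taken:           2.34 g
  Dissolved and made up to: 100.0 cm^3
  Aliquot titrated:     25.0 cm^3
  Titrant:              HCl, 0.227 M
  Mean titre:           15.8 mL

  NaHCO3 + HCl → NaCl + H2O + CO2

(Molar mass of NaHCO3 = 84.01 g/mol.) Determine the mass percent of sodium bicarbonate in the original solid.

n(HCl) per titration = 0.0158 × 0.227 = 3.59 × 10^-3 mol
n(NaHCO3) in each aliquot = 3.59 × 10^-3 mol (1:1 ratio)
n(NaHCO3) in the whole flask = 3.59 × 10^-3 × 100.0/25.0 = 0.0143 mol
mass of NaHCO3 = 0.0143 × 84.01 = 1.21 g
% NaHCO3 = 1.21 / 2.34 × 100 = 51.5 %

51.5 %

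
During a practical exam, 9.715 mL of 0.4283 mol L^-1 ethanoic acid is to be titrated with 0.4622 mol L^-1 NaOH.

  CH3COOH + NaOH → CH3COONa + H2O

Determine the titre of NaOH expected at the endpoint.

9.002 mL

n(CH3COOH) = 0.009715 L × 0.4283 mol/L = 4.161 × 10^-3 mol
n(NaOH) = 4.161 × 10^-3 mol (1:1 stoichiometry)
V(NaOH) = 4.161 × 10^-3 mol / 0.4622 mol/L = 0.009002 L = 9.002 mL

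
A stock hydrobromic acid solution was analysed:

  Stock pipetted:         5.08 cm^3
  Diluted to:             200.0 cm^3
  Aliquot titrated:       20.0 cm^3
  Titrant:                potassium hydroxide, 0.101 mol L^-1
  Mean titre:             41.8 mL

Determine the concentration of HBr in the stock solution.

8.31 mol/L

HBr + KOH → KBr + H2O
n(KOH) = 0.0418 × 0.101 = 4.22 × 10^-3 mol
n(HBr) in the aliquot = 4.22 × 10^-3 mol (1:1 ratio)
[HBr]_dilute = 4.22 × 10^-3 / 0.0200 = 0.211 mol/L
Dilution factor = 200.0 / 5.08 = 39.37
[HBr]_stock = 0.211 × 39.37 = 8.31 mol/L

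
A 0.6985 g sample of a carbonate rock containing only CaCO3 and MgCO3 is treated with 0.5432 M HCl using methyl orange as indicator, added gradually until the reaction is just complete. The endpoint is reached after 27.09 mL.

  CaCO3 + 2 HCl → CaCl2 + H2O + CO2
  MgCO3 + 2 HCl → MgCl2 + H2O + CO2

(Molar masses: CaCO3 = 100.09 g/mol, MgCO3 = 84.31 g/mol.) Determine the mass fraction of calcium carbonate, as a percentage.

n(HCl) = 0.02709 × 0.5432 = 0.01472 mol
Let x = n(CaCO3), y = n(MgCO3).
Titrant: 2x + 2y = 0.01472;  mass: 100.09x + 84.31y = 0.6985
Solving, x = 4.954 × 10^-3 mol, y = 2.403 × 10^-3 mol
mass of CaCO3 = 4.954 × 10^-3 × 100.09 = 0.4959 g
% CaCO3 = 0.4959 / 0.6985 × 100 = 70.99 %

70.99 %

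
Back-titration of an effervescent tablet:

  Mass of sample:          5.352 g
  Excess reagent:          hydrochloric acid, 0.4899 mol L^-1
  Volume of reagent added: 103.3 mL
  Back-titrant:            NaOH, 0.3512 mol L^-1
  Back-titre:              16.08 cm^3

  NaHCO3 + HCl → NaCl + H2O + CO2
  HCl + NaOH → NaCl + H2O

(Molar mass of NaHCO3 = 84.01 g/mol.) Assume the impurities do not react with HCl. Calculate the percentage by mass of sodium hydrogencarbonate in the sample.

n(HCl) added = 0.1033 × 0.4899 = 0.05061 mol
n(NaOH) used in back-titration = 0.01608 × 0.3512 = 5.647 × 10^-3 mol
n(HCl) left over = 5.647 × 10^-3 mol (1:1 ratio)
n(HCl) consumed by analyte = 0.05061 − 5.647 × 10^-3 = 0.04496 mol
n(NaHCO3) = 0.04496 mol (1:1 ratio)
mass of NaHCO3 = 0.04496 × 84.01 = 3.777 g
% NaHCO3 = 3.777 / 5.352 × 100 = 70.57 %

70.57 %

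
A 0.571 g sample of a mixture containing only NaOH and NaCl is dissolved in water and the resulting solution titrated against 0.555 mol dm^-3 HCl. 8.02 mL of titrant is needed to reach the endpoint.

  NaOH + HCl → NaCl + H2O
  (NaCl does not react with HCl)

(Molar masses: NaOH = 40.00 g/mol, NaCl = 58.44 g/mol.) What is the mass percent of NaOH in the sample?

31.2 %

n(HCl) = 0.00802 × 0.555 = 4.45 × 10^-3 mol
Let x = n(NaOH), y = n(NaCl).
Titrant: 1x = 4.45 × 10^-3;  mass: 40.00x + 58.44y = 0.571
Solving, x = 4.45 × 10^-3 mol, y = 6.72 × 10^-3 mol
mass of NaOH = 4.45 × 10^-3 × 40.00 = 0.178 g
% NaOH = 0.178 / 0.571 × 100 = 31.2 %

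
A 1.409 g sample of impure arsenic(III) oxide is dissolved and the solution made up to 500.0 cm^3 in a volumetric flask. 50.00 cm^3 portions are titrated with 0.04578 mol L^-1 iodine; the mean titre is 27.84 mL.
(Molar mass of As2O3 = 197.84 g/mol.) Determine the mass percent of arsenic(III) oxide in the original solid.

89.48 %

As2O3 + 2 I2 + 2 H2O → As2O5 + 4 HI
n(I2) per titration = 0.02784 × 0.04578 = 1.275 × 10^-3 mol
From the 1:2 ratio, n(As2O3) in each aliquot = 1/2 × 1.275 × 10^-3 = 6.373 × 10^-4 mol
n(As2O3) in the whole flask = 6.373 × 10^-4 × 500.0/50.00 = 6.373 × 10^-3 mol
mass of As2O3 = 6.373 × 10^-3 × 197.84 = 1.261 g
% As2O3 = 1.261 / 1.409 × 100 = 89.48 %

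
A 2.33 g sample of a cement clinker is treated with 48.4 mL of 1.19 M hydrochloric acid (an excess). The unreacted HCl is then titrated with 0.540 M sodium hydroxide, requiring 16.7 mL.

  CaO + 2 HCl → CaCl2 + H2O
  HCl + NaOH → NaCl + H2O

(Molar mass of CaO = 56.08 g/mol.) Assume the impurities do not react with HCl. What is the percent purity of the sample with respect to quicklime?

n(HCl) added = 0.0484 × 1.19 = 0.0576 mol
n(NaOH) used in back-titration = 0.0167 × 0.540 = 9.02 × 10^-3 mol
n(HCl) left over = 9.02 × 10^-3 mol (1:1 ratio)
n(HCl) consumed by analyte = 0.0576 − 9.02 × 10^-3 = 0.0486 mol
From the 1:2 ratio, n(CaO) = 1/2 × 0.0486 = 0.0243 mol
mass of CaO = 0.0243 × 56.08 = 1.36 g
% CaO = 1.36 / 2.33 × 100 = 58.5 %

58.5 %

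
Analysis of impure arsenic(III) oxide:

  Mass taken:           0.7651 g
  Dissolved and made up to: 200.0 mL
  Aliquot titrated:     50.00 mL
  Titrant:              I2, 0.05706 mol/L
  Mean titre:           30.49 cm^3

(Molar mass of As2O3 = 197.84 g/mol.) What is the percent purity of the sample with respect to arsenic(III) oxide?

89.97 %

As2O3 + 2 I2 + 2 H2O → As2O5 + 4 HI
n(I2) per titration = 0.03049 × 0.05706 = 1.740 × 10^-3 mol
From the 1:2 ratio, n(As2O3) in each aliquot = 1/2 × 1.740 × 10^-3 = 8.699 × 10^-4 mol
n(As2O3) in the whole flask = 8.699 × 10^-4 × 200.0/50.00 = 3.480 × 10^-3 mol
mass of As2O3 = 3.480 × 10^-3 × 197.84 = 0.6884 g
% As2O3 = 0.6884 / 0.7651 × 100 = 89.97 %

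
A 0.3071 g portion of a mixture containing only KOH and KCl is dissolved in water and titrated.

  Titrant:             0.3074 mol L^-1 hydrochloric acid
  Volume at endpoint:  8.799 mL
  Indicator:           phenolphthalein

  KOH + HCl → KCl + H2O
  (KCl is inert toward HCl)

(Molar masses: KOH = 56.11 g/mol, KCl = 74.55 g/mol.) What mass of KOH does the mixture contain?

0.1518 g

n(HCl) = 0.008799 × 0.3074 = 2.705 × 10^-3 mol
Let x = n(KOH), y = n(KCl).
Titrant: 1x = 2.705 × 10^-3;  mass: 56.11x + 74.55y = 0.3071
Solving, x = 2.705 × 10^-3 mol, y = 2.084 × 10^-3 mol
mass of KOH = 2.705 × 10^-3 × 56.11 = 0.1518 g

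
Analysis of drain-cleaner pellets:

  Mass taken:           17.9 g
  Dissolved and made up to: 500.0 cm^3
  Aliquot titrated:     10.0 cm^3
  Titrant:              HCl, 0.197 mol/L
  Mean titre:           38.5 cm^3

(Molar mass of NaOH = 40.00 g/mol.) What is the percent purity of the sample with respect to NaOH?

84.7 %

NaOH + HCl → NaCl + H2O
n(HCl) per titration = 0.0385 × 0.197 = 7.58 × 10^-3 mol
n(NaOH) in each aliquot = 7.58 × 10^-3 mol (1:1 ratio)
n(NaOH) in the whole flask = 7.58 × 10^-3 × 500.0/10.0 = 0.379 mol
mass of NaOH = 0.379 × 40.00 = 15.2 g
% NaOH = 15.2 / 17.9 × 100 = 84.7 %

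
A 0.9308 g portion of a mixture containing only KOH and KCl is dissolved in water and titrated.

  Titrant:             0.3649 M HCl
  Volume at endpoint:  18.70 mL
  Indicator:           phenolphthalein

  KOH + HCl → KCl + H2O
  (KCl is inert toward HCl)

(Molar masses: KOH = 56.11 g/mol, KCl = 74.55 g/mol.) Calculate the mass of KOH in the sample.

0.3829 g

n(HCl) = 0.01870 × 0.3649 = 6.824 × 10^-3 mol
Let x = n(KOH), y = n(KCl).
Titrant: 1x = 6.824 × 10^-3;  mass: 56.11x + 74.55y = 0.9308
Solving, x = 6.824 × 10^-3 mol, y = 7.350 × 10^-3 mol
mass of KOH = 6.824 × 10^-3 × 56.11 = 0.3829 g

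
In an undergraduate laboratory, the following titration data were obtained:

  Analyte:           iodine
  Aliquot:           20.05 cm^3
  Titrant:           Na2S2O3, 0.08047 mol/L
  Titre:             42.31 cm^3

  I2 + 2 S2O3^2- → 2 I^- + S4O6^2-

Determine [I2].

0.08490 mol/L

n(Na2S2O3) = 0.04231 L × 0.08047 mol/L = 3.405 × 10^-3 mol
From the 1:2 mole ratio, n(I2) = 1/2 × 3.405 × 10^-3 = 1.702 × 10^-3 mol
[I2] = 1.702 × 10^-3 mol / 0.02005 L = 0.08490 mol/L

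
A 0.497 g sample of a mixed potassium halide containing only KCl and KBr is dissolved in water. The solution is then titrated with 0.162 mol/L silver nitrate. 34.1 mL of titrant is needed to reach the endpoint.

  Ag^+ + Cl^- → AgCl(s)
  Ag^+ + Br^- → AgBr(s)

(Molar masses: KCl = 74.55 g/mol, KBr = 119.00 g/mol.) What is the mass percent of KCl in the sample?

n(AgNO3) = 0.0341 × 0.162 = 5.52 × 10^-3 mol
Let x = n(KCl), y = n(KBr).
Titrant: 1x + 1y = 5.52 × 10^-3;  mass: 74.55x + 119.00y = 0.497
Solving, x = 3.61 × 10^-3 mol, y = 1.92 × 10^-3 mol
mass of KCl = 3.61 × 10^-3 × 74.55 = 0.269 g
% KCl = 0.269 / 0.497 × 100 = 54.1 %

54.1 %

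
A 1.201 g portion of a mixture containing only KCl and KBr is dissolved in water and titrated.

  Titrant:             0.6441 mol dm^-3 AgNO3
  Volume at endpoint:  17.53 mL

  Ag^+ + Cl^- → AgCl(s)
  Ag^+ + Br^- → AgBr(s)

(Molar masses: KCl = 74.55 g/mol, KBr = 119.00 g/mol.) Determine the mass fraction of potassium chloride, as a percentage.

n(AgNO3) = 0.01753 × 0.6441 = 0.01129 mol
Let x = n(KCl), y = n(KBr).
Titrant: 1x + 1y = 0.01129;  mass: 74.55x + 119.00y = 1.201
Solving, x = 3.209 × 10^-3 mol, y = 8.082 × 10^-3 mol
mass of KCl = 3.209 × 10^-3 × 74.55 = 0.2392 g
% KCl = 0.2392 / 1.201 × 100 = 19.92 %

19.92 %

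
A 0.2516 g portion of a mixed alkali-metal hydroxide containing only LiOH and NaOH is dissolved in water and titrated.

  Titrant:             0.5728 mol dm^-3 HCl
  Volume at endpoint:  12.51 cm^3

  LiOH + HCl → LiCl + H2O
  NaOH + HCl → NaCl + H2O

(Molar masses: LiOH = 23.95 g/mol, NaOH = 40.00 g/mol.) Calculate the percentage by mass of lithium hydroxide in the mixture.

n(HCl) = 0.01251 × 0.5728 = 7.166 × 10^-3 mol
Let x = n(LiOH), y = n(NaOH).
Titrant: 1x + 1y = 7.166 × 10^-3;  mass: 23.95x + 40.00y = 0.2516
Solving, x = 2.182 × 10^-3 mol, y = 4.983 × 10^-3 mol
mass of LiOH = 2.182 × 10^-3 × 23.95 = 0.05227 g
% LiOH = 0.05227 / 0.2516 × 100 = 20.78 %

20.78 %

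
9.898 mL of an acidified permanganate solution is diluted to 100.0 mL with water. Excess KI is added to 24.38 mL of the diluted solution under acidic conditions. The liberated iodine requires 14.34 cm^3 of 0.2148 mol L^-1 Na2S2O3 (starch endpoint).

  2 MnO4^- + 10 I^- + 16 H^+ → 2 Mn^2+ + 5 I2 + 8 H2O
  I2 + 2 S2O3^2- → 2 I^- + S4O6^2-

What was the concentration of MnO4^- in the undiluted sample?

0.2553 mol/L

n(S2O3^2-) = 0.01434 × 0.2148 = 3.080 × 10^-3 mol
n(I2) = n(S2O3^2-)/2 = 1.540 × 10^-3 mol
From the 2:5 ratio, n(MnO4^-) in the aliquot = 2/5 × 1.540 × 10^-3 = 6.160 × 10^-4 mol
[MnO4^-]_dilute = 6.160 × 10^-4 / 0.02438 = 0.02527 mol/L
[MnO4^-]_original = 0.02527 × 100.0/9.898 = 0.2553 mol/L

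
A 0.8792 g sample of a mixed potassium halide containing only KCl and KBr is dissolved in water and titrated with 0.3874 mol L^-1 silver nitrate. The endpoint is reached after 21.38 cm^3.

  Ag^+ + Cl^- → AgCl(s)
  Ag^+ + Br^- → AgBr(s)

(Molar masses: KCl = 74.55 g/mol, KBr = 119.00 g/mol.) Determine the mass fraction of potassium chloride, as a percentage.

20.30 %

n(AgNO3) = 0.02138 × 0.3874 = 8.283 × 10^-3 mol
Let x = n(KCl), y = n(KBr).
Titrant: 1x + 1y = 8.283 × 10^-3;  mass: 74.55x + 119.00y = 0.8792
Solving, x = 2.394 × 10^-3 mol, y = 5.888 × 10^-3 mol
mass of KCl = 2.394 × 10^-3 × 74.55 = 0.1785 g
% KCl = 0.1785 / 0.8792 × 100 = 20.30 %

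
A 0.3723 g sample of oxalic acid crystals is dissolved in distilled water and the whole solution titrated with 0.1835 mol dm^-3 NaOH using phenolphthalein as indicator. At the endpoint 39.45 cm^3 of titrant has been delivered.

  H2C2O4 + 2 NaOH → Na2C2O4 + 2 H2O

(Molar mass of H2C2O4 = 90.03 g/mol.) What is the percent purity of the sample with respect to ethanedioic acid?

n(NaOH) = 0.03945 L × 0.1835 mol/L = 7.239 × 10^-3 mol
From the 1:2 ratio, n(H2C2O4) = 1/2 × 7.239 × 10^-3 = 3.620 × 10^-3 mol
mass of H2C2O4 = 3.620 × 10^-3 × 90.03 g/mol = 0.3259 g
% H2C2O4 = 0.3259 / 0.3723 × 100 = 87.53 %

87.53 %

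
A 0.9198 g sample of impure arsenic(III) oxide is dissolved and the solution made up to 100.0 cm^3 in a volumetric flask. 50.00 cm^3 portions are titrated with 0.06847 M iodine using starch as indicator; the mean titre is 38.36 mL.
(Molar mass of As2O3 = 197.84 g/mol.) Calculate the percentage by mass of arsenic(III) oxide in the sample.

56.49 %

As2O3 + 2 I2 + 2 H2O → As2O5 + 4 HI
n(I2) per titration = 0.03836 × 0.06847 = 2.627 × 10^-3 mol
From the 1:2 ratio, n(As2O3) in each aliquot = 1/2 × 2.627 × 10^-3 = 1.313 × 10^-3 mol
n(As2O3) in the whole flask = 1.313 × 10^-3 × 100.0/50.00 = 2.627 × 10^-3 mol
mass of As2O3 = 2.627 × 10^-3 × 197.84 = 0.5196 g
% As2O3 = 0.5196 / 0.9198 × 100 = 56.49 %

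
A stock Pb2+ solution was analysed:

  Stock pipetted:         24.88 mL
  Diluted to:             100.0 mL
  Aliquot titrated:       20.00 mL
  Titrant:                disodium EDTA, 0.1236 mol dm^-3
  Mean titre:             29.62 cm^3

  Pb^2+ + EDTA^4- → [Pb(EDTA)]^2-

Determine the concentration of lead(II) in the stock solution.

n(EDTA) = 0.02962 × 0.1236 = 3.661 × 10^-3 mol
n(Pb2+) in the aliquot = 3.661 × 10^-3 mol (1:1 ratio)
[Pb2+]_dilute = 3.661 × 10^-3 / 0.02000 = 0.1831 mol/L
Dilution factor = 100.0 / 24.88 = 4.019
[Pb2+]_stock = 0.1831 × 4.019 = 0.7357 mol/L

0.7357 mol/L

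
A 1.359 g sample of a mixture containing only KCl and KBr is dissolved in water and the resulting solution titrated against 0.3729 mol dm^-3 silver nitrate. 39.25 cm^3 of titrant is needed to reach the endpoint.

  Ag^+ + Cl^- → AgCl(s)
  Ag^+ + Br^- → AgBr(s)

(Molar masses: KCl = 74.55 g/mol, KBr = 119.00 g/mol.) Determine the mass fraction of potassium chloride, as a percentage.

47.23 %

n(AgNO3) = 0.03925 × 0.3729 = 0.01464 mol
Let x = n(KCl), y = n(KBr).
Titrant: 1x + 1y = 0.01464;  mass: 74.55x + 119.00y = 1.359
Solving, x = 8.610 × 10^-3 mol, y = 6.026 × 10^-3 mol
mass of KCl = 8.610 × 10^-3 × 74.55 = 0.6419 g
% KCl = 0.6419 / 1.359 × 100 = 47.23 %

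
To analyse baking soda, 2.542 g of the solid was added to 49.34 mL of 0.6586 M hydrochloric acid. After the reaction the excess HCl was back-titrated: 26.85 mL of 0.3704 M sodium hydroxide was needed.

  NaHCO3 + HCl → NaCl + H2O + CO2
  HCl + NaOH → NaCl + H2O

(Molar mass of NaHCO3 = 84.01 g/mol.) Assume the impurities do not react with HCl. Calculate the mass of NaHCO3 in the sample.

1.894 g

n(HCl) added = 0.04934 × 0.6586 = 0.03250 mol
n(NaOH) used in back-titration = 0.02685 × 0.3704 = 9.945 × 10^-3 mol
n(HCl) left over = 9.945 × 10^-3 mol (1:1 ratio)
n(HCl) consumed by analyte = 0.03250 − 9.945 × 10^-3 = 0.02255 mol
n(NaHCO3) = 0.02255 mol (1:1 ratio)
mass of NaHCO3 = 0.02255 × 84.01 = 1.894 g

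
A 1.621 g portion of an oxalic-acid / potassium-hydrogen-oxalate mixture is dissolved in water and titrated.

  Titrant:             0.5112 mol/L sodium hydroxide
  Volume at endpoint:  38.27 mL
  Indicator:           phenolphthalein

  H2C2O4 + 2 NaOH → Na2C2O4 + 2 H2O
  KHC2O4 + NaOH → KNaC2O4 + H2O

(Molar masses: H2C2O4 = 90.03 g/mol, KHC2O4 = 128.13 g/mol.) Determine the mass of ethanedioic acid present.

n(NaOH) = 0.03827 × 0.5112 = 0.01956 mol
Let x = n(H2C2O4), y = n(KHC2O4).
Titrant: 2x + 1y = 0.01956;  mass: 90.03x + 128.13y = 1.621
Solving, x = 5.328 × 10^-3 mol, y = 8.907 × 10^-3 mol
mass of H2C2O4 = 5.328 × 10^-3 × 90.03 = 0.4797 g

0.4797 g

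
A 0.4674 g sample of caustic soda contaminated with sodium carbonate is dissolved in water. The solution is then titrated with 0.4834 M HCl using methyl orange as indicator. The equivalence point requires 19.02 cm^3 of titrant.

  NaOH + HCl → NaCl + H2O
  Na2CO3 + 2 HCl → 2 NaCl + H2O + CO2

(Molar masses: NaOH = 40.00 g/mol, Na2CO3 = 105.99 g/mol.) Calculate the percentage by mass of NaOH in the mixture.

13.07 %

n(HCl) = 0.01902 × 0.4834 = 9.194 × 10^-3 mol
Let x = n(NaOH), y = n(Na2CO3).
Titrant: 1x + 2y = 9.194 × 10^-3;  mass: 40.00x + 105.99y = 0.4674
Solving, x = 1.528 × 10^-3 mol, y = 3.833 × 10^-3 mol
mass of NaOH = 1.528 × 10^-3 × 40.00 = 0.06110 g
% NaOH = 0.06110 / 0.4674 × 100 = 13.07 %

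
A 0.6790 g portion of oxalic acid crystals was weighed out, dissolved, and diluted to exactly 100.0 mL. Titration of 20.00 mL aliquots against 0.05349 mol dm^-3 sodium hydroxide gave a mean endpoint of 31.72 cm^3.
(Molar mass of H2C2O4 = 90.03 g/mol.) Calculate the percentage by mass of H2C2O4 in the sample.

H2C2O4 + 2 NaOH → Na2C2O4 + 2 H2O
n(NaOH) per titration = 0.03172 × 0.05349 = 1.697 × 10^-3 mol
From the 1:2 ratio, n(H2C2O4) in each aliquot = 1/2 × 1.697 × 10^-3 = 8.484 × 10^-4 mol
n(H2C2O4) in the whole flask = 8.484 × 10^-4 × 100.0/20.00 = 4.242 × 10^-3 mol
mass of H2C2O4 = 4.242 × 10^-3 × 90.03 = 0.3819 g
% H2C2O4 = 0.3819 / 0.6790 × 100 = 56.24 %

56.24 %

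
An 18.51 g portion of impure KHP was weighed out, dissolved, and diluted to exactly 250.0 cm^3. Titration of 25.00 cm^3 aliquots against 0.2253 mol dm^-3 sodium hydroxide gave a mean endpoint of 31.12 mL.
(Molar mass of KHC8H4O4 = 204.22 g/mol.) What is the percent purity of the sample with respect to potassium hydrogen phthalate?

77.36 %

KHC8H4O4 + NaOH → KNaC8H4O4 + H2O
n(NaOH) per titration = 0.03112 × 0.2253 = 7.011 × 10^-3 mol
n(KHC8H4O4) in each aliquot = 7.011 × 10^-3 mol (1:1 ratio)
n(KHC8H4O4) in the whole flask = 7.011 × 10^-3 × 250.0/25.00 = 0.07011 mol
mass of KHC8H4O4 = 0.07011 × 204.22 = 14.32 g
% KHC8H4O4 = 14.32 / 18.51 × 100 = 77.36 %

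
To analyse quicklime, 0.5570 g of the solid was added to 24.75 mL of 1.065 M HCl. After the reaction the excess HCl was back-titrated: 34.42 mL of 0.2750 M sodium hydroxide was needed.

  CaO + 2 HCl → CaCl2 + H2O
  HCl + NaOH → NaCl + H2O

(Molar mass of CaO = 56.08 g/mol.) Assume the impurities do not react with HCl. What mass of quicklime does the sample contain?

0.4737 g

n(HCl) added = 0.02475 × 1.065 = 0.02636 mol
n(NaOH) used in back-titration = 0.03442 × 0.2750 = 9.466 × 10^-3 mol
n(HCl) left over = 9.466 × 10^-3 mol (1:1 ratio)
n(HCl) consumed by analyte = 0.02636 − 9.466 × 10^-3 = 0.01689 mol
From the 1:2 ratio, n(CaO) = 1/2 × 0.01689 = 8.447 × 10^-3 mol
mass of CaO = 8.447 × 10^-3 × 56.08 = 0.4737 g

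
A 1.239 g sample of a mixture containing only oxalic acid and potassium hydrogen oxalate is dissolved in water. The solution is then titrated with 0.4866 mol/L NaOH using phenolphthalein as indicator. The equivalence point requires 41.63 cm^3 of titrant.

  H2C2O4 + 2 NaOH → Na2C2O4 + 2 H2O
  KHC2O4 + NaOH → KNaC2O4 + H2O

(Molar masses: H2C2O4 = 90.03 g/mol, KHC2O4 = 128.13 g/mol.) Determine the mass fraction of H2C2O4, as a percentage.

n(NaOH) = 0.04163 × 0.4866 = 0.02026 mol
Let x = n(H2C2O4), y = n(KHC2O4).
Titrant: 2x + 1y = 0.02026;  mass: 90.03x + 128.13y = 1.239
Solving, x = 8.161 × 10^-3 mol, y = 3.936 × 10^-3 mol
mass of H2C2O4 = 8.161 × 10^-3 × 90.03 = 0.7347 g
% H2C2O4 = 0.7347 / 1.239 × 100 = 59.30 %

59.30 %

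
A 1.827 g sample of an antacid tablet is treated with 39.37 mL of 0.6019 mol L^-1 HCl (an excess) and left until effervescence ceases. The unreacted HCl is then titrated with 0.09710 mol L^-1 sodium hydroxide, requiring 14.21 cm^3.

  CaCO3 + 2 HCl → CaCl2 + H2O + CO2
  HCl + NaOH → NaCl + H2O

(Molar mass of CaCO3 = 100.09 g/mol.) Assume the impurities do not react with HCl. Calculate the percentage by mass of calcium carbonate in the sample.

61.13 %

n(HCl) added = 0.03937 × 0.6019 = 0.02370 mol
n(NaOH) used in back-titration = 0.01421 × 0.09710 = 1.380 × 10^-3 mol
n(HCl) left over = 1.380 × 10^-3 mol (1:1 ratio)
n(HCl) consumed by analyte = 0.02370 − 1.380 × 10^-3 = 0.02232 mol
From the 1:2 ratio, n(CaCO3) = 1/2 × 0.02232 = 0.01116 mol
mass of CaCO3 = 0.01116 × 100.09 = 1.117 g
% CaCO3 = 1.117 / 1.827 × 100 = 61.13 %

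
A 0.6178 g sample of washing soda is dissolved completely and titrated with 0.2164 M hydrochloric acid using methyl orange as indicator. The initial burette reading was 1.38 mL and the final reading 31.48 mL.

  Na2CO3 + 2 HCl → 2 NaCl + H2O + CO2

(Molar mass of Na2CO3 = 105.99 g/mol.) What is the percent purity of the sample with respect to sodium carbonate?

55.87 %

n(HCl) = 0.03010 L × 0.2164 mol/L = 6.514 × 10^-3 mol
From the 1:2 ratio, n(Na2CO3) = 1/2 × 6.514 × 10^-3 = 3.257 × 10^-3 mol
mass of Na2CO3 = 3.257 × 10^-3 × 105.99 g/mol = 0.3452 g
% Na2CO3 = 0.3452 / 0.6178 × 100 = 55.87 %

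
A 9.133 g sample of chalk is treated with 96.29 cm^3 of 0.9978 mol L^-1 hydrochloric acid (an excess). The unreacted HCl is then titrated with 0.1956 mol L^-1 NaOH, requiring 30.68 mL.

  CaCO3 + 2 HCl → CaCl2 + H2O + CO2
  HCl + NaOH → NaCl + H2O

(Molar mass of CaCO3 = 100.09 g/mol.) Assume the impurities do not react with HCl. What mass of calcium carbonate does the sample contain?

n(HCl) added = 0.09629 × 0.9978 = 0.09608 mol
n(NaOH) used in back-titration = 0.03068 × 0.1956 = 6.001 × 10^-3 mol
n(HCl) left over = 6.001 × 10^-3 mol (1:1 ratio)
n(HCl) consumed by analyte = 0.09608 − 6.001 × 10^-3 = 0.09008 mol
From the 1:2 ratio, n(CaCO3) = 1/2 × 0.09008 = 0.04504 mol
mass of CaCO3 = 0.04504 × 100.09 = 4.508 g

4.508 g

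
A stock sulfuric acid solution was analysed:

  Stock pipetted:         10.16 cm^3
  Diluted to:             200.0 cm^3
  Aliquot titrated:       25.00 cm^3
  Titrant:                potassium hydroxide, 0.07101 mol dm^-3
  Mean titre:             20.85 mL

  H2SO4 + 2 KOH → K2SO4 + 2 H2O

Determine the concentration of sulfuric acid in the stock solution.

0.5829 mol/L

n(KOH) = 0.02085 × 0.07101 = 1.481 × 10^-3 mol
From the 1:2 ratio, n(H2SO4) in the aliquot = 1/2 × 1.481 × 10^-3 = 7.403 × 10^-4 mol
[H2SO4]_dilute = 7.403 × 10^-4 / 0.02500 = 0.02961 mol/L
Dilution factor = 200.0 / 10.16 = 19.69
[H2SO4]_stock = 0.02961 × 19.69 = 0.5829 mol/L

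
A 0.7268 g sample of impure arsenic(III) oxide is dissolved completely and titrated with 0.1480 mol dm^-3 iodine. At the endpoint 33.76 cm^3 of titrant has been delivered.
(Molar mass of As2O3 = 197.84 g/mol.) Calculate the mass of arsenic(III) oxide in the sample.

0.4943 g

As2O3 + 2 I2 + 2 H2O → As2O5 + 4 HI
n(I2) = 0.03376 L × 0.1480 mol/L = 4.996 × 10^-3 mol
From the 1:2 ratio, n(As2O3) = 1/2 × 4.996 × 10^-3 = 2.498 × 10^-3 mol
mass of As2O3 = 2.498 × 10^-3 × 197.84 g/mol = 0.4943 g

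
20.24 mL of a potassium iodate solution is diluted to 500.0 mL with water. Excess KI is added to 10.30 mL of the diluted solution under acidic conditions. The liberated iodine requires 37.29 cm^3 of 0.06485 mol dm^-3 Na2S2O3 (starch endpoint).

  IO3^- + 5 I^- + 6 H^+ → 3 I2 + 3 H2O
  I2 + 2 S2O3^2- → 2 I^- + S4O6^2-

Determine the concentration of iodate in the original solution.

n(S2O3^2-) = 0.03729 × 0.06485 = 2.418 × 10^-3 mol
n(I2) = n(S2O3^2-)/2 = 1.209 × 10^-3 mol
From the 1:3 ratio, n(IO3^-) in the aliquot = 1/3 × 1.209 × 10^-3 = 4.030 × 10^-4 mol
[IO3^-]_dilute = 4.030 × 10^-4 / 0.01030 = 0.03913 mol/L
[IO3^-]_original = 0.03913 × 500.0/20.24 = 0.9667 mol/L

0.9667 mol/L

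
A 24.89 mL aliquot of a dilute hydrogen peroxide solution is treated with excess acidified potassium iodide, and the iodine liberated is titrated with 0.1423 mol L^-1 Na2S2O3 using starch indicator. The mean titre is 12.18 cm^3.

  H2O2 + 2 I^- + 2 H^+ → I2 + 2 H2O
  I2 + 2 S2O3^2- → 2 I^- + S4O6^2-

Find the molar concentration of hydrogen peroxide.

n(S2O3^2-) = 0.01218 × 0.1423 = 1.733 × 10^-3 mol
n(I2) = n(S2O3^2-)/2 = 8.666 × 10^-4 mol
n(H2O2) in the aliquot = 8.666 × 10^-4 mol (1:1 ratio)
[H2O2] = 8.666 × 10^-4 / 0.02489 = 0.03482 mol/L

0.03482 mol/L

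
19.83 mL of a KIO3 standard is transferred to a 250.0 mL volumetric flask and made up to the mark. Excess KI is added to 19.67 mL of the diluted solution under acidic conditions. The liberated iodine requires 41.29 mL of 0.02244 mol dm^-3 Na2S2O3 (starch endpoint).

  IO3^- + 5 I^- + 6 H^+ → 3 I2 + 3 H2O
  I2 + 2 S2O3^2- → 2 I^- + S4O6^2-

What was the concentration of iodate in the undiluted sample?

n(S2O3^2-) = 0.04129 × 0.02244 = 9.265 × 10^-4 mol
n(I2) = n(S2O3^2-)/2 = 4.633 × 10^-4 mol
From the 1:3 ratio, n(IO3^-) in the aliquot = 1/3 × 4.633 × 10^-4 = 1.544 × 10^-4 mol
[IO3^-]_dilute = 1.544 × 10^-4 / 0.01967 = 0.007851 mol/L
[IO3^-]_original = 0.007851 × 250.0/19.83 = 0.09898 mol/L

0.09898 mol/L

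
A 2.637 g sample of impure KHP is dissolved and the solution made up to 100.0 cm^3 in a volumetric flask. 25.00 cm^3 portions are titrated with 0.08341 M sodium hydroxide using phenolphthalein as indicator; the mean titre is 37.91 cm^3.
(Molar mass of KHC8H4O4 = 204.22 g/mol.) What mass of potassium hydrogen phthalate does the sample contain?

KHC8H4O4 + NaOH → KNaC8H4O4 + H2O
n(NaOH) per titration = 0.03791 × 0.08341 = 3.162 × 10^-3 mol
n(KHC8H4O4) in each aliquot = 3.162 × 10^-3 mol (1:1 ratio)
n(KHC8H4O4) in the whole flask = 3.162 × 10^-3 × 100.0/25.00 = 0.01265 mol
mass of KHC8H4O4 = 0.01265 × 204.22 = 2.583 g

2.583 g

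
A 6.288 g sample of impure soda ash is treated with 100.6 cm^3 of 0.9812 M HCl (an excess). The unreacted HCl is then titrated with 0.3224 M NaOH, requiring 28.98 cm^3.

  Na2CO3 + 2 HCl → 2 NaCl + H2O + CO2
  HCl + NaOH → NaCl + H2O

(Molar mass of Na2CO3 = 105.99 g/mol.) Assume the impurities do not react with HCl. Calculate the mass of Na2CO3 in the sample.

n(HCl) added = 0.1006 × 0.9812 = 0.09871 mol
n(NaOH) used in back-titration = 0.02898 × 0.3224 = 9.343 × 10^-3 mol
n(HCl) left over = 9.343 × 10^-3 mol (1:1 ratio)
n(HCl) consumed by analyte = 0.09871 − 9.343 × 10^-3 = 0.08937 mol
From the 1:2 ratio, n(Na2CO3) = 1/2 × 0.08937 = 0.04468 mol
mass of Na2CO3 = 0.04468 × 105.99 = 4.736 g

4.736 g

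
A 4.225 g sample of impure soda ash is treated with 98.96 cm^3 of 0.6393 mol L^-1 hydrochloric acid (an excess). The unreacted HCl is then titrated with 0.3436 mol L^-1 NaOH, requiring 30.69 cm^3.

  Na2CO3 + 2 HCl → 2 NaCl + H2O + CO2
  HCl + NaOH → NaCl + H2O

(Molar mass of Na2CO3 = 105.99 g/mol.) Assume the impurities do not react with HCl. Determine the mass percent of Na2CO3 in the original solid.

n(HCl) added = 0.09896 × 0.6393 = 0.06327 mol
n(NaOH) used in back-titration = 0.03069 × 0.3436 = 0.01055 mol
n(HCl) left over = 0.01055 mol (1:1 ratio)
n(HCl) consumed by analyte = 0.06327 − 0.01055 = 0.05272 mol
From the 1:2 ratio, n(Na2CO3) = 1/2 × 0.05272 = 0.02636 mol
mass of Na2CO3 = 0.02636 × 105.99 = 2.794 g
% Na2CO3 = 2.794 / 4.225 × 100 = 66.13 %

66.13 %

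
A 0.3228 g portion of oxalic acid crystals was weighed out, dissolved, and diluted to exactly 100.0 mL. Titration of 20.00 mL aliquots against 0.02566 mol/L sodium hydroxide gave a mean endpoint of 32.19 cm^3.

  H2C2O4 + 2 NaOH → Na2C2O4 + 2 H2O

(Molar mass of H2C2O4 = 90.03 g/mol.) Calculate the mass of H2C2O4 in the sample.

n(NaOH) per titration = 0.03219 × 0.02566 = 8.260 × 10^-4 mol
From the 1:2 ratio, n(H2C2O4) in each aliquot = 1/2 × 8.260 × 10^-4 = 4.130 × 10^-4 mol
n(H2C2O4) in the whole flask = 4.130 × 10^-4 × 100.0/20.00 = 2.065 × 10^-3 mol
mass of H2C2O4 = 2.065 × 10^-3 × 90.03 = 0.1859 g

0.1859 g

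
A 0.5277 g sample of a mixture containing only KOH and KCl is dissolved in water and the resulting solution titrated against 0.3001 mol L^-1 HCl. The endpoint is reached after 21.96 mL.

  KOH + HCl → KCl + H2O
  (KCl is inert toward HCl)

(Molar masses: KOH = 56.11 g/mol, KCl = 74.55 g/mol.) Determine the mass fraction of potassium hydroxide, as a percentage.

70.07 %

n(HCl) = 0.02196 × 0.3001 = 6.590 × 10^-3 mol
Let x = n(KOH), y = n(KCl).
Titrant: 1x = 6.590 × 10^-3;  mass: 56.11x + 74.55y = 0.5277
Solving, x = 6.590 × 10^-3 mol, y = 2.118 × 10^-3 mol
mass of KOH = 6.590 × 10^-3 × 56.11 = 0.3698 g
% KOH = 0.3698 / 0.5277 × 100 = 70.07 %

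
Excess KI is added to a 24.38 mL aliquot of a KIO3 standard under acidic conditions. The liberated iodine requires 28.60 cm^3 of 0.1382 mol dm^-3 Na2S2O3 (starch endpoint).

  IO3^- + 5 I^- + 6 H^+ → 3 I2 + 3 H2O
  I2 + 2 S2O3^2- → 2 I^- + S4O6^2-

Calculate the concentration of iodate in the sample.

n(S2O3^2-) = 0.02860 × 0.1382 = 3.953 × 10^-3 mol
n(I2) = n(S2O3^2-)/2 = 1.976 × 10^-3 mol
From the 1:3 ratio, n(IO3^-) in the aliquot = 1/3 × 1.976 × 10^-3 = 6.588 × 10^-4 mol
[IO3^-] = 6.588 × 10^-4 / 0.02438 = 0.02702 mol/L

0.02702 mol/L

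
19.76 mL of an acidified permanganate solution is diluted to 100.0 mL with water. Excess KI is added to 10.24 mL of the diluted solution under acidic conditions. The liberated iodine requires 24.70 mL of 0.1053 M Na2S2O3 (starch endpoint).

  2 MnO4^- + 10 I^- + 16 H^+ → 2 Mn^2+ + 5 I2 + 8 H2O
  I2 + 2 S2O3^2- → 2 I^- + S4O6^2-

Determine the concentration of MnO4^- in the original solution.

0.2571 M

n(S2O3^2-) = 0.02470 × 0.1053 = 2.601 × 10^-3 mol
n(I2) = n(S2O3^2-)/2 = 1.300 × 10^-3 mol
From the 2:5 ratio, n(MnO4^-) in the aliquot = 2/5 × 1.300 × 10^-3 = 5.202 × 10^-4 mol
[MnO4^-]_dilute = 5.202 × 10^-4 / 0.01024 = 0.05080 mol/L
[MnO4^-]_original = 0.05080 × 100.0/19.76 = 0.2571 mol/L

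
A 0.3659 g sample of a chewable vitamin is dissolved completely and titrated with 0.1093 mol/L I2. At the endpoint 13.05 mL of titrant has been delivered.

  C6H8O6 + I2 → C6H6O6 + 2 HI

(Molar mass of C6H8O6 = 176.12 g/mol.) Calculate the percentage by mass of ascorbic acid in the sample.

68.66 %

n(I2) = 0.01305 L × 0.1093 mol/L = 1.426 × 10^-3 mol
n(C6H8O6) = 1.426 × 10^-3 mol (1:1 ratio)
mass of C6H8O6 = 1.426 × 10^-3 × 176.12 g/mol = 0.2512 g
% C6H8O6 = 0.2512 / 0.3659 × 100 = 68.66 %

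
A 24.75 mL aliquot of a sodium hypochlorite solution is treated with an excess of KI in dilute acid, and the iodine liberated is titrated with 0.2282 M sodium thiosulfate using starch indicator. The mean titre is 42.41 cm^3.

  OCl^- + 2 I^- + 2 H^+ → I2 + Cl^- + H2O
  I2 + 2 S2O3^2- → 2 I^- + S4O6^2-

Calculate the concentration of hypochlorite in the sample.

n(S2O3^2-) = 0.04241 × 0.2282 = 9.678 × 10^-3 mol
n(I2) = n(S2O3^2-)/2 = 4.839 × 10^-3 mol
n(OCl^-) in the aliquot = 4.839 × 10^-3 mol (1:1 ratio)
[OCl^-] = 4.839 × 10^-3 / 0.02475 = 0.1955 mol/L

0.1955 M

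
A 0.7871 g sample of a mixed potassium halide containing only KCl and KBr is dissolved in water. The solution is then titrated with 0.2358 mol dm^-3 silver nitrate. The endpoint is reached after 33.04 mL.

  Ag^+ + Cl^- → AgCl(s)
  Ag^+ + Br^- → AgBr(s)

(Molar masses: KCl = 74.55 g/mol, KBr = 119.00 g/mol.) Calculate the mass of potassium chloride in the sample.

0.2348 g

n(AgNO3) = 0.03304 × 0.2358 = 7.791 × 10^-3 mol
Let x = n(KCl), y = n(KBr).
Titrant: 1x + 1y = 7.791 × 10^-3;  mass: 74.55x + 119.00y = 0.7871
Solving, x = 3.150 × 10^-3 mol, y = 4.641 × 10^-3 mol
mass of KCl = 3.150 × 10^-3 × 74.55 = 0.2348 g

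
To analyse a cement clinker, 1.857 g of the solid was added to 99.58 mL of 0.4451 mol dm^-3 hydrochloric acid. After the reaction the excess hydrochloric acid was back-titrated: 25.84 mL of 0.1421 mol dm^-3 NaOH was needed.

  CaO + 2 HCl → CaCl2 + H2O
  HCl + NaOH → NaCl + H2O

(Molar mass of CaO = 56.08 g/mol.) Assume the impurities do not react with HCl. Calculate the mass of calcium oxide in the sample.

n(HCl) added = 0.09958 × 0.4451 = 0.04432 mol
n(NaOH) used in back-titration = 0.02584 × 0.1421 = 3.672 × 10^-3 mol
n(HCl) left over = 3.672 × 10^-3 mol (1:1 ratio)
n(HCl) consumed by analyte = 0.04432 − 3.672 × 10^-3 = 0.04065 mol
From the 1:2 ratio, n(CaO) = 1/2 × 0.04065 = 0.02033 mol
mass of CaO = 0.02033 × 56.08 = 1.140 g

1.140 g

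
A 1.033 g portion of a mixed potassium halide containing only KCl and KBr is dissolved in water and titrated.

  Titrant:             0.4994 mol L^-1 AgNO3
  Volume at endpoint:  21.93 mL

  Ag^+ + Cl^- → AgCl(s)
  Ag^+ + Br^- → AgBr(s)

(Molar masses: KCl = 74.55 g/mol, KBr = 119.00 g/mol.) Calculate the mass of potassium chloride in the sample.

0.4533 g

n(AgNO3) = 0.02193 × 0.4994 = 0.01095 mol
Let x = n(KCl), y = n(KBr).
Titrant: 1x + 1y = 0.01095;  mass: 74.55x + 119.00y = 1.033
Solving, x = 6.080 × 10^-3 mol, y = 4.872 × 10^-3 mol
mass of KCl = 6.080 × 10^-3 × 74.55 = 0.4533 g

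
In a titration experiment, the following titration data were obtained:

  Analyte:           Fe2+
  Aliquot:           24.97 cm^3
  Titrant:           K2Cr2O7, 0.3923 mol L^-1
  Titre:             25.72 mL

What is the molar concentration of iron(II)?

2.424 mol/L

Cr2O7^2- + 6 Fe^2+ + 14 H^+ → 2 Cr^3+ + 6 Fe^3+ + 7 H2O
n(K2Cr2O7) = 0.02572 L × 0.3923 mol/L = 0.01009 mol
From the 6:1 mole ratio, n(Fe2+) = 6/1 × 0.01009 = 0.06054 mol
[Fe2+] = 0.06054 mol / 0.02497 L = 2.424 mol/L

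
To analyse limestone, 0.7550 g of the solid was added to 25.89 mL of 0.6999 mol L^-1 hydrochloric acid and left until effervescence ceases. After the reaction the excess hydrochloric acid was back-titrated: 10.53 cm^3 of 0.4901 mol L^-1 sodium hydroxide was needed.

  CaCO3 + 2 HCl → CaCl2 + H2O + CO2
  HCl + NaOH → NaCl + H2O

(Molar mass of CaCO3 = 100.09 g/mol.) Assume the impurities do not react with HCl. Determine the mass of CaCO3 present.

0.6486 g

n(HCl) added = 0.02589 × 0.6999 = 0.01812 mol
n(NaOH) used in back-titration = 0.01053 × 0.4901 = 5.161 × 10^-3 mol
n(HCl) left over = 5.161 × 10^-3 mol (1:1 ratio)
n(HCl) consumed by analyte = 0.01812 − 5.161 × 10^-3 = 0.01296 mol
From the 1:2 ratio, n(CaCO3) = 1/2 × 0.01296 = 6.480 × 10^-3 mol
mass of CaCO3 = 6.480 × 10^-3 × 100.09 = 0.6486 g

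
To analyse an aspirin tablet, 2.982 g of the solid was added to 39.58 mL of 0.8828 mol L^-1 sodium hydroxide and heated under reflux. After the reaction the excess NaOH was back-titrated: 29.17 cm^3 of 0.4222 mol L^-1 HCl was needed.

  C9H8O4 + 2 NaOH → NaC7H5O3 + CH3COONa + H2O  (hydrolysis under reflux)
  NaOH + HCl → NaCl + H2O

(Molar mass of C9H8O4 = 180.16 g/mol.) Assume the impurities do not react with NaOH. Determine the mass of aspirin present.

2.038 g

n(NaOH) added = 0.03958 × 0.8828 = 0.03494 mol
n(HCl) used in back-titration = 0.02917 × 0.4222 = 0.01232 mol
n(NaOH) left over = 0.01232 mol (1:1 ratio)
n(NaOH) consumed by analyte = 0.03494 − 0.01232 = 0.02263 mol
From the 1:2 ratio, n(C9H8O4) = 1/2 × 0.02263 = 0.01131 mol
mass of C9H8O4 = 0.01131 × 180.16 = 2.038 g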